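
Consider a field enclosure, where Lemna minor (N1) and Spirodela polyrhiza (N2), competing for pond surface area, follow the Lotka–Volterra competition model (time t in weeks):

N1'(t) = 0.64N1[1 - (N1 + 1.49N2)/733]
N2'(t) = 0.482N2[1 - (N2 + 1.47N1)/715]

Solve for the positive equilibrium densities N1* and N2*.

Setting both brackets to zero gives the nullclines N1 + 1.49N2 = 733 and 1.47N1 + N2 = 715.
Substituting N2 = 715 - 1.47N1 into the first: N1(1 - 1.49·1.47) = 733 - 1.49·715.
So N1* = -332/-1.19 = 279, and then N2* = 715 - 1.47·279 = 305.

N1* ≈ 279, N2* ≈ 305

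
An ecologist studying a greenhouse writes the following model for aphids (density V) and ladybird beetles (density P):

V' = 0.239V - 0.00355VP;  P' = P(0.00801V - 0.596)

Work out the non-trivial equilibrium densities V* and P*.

Set dP/dt = 0 with P > 0: 0.00801V - 0.596 = 0, so V* = 0.596/0.00801 = 74.4.
Set dV/dt = 0 with V > 0: 0.239 - 0.00355P = 0, so P* = 0.239/0.00355 = 67.3.

V* ≈ 74.4, P* ≈ 67.3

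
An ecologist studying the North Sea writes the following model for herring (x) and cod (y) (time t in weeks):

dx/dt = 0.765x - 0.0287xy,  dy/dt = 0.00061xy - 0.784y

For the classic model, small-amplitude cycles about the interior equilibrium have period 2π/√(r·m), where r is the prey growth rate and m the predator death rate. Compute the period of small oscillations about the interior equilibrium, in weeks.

Here r = 0.765 and m = 0.784, so r·m = 0.6.
ω = √0.6 = 0.774 per week, hence T = 2π/ω ≈ 8.11 weeks.

T ≈ 8.11 weeks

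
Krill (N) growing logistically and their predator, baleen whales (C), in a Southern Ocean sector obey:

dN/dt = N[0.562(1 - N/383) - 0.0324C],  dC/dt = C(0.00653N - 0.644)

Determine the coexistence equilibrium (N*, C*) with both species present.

From dC/dt = 0 with C > 0: 0.00653N* = 0.644, so N* = 98.6.
Substitute into dN/dt = 0: 0.562(1 - 98.6/383) = 0.0324C*.
The bracket is 0.743, giving C* = 0.417/0.0324 = 12.9.

N* ≈ 98.6, C* ≈ 12.9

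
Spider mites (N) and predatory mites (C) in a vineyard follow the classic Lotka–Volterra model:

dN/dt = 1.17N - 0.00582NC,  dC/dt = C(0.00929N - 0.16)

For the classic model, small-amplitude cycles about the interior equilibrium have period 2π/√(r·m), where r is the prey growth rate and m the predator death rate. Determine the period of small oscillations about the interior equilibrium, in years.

T ≈ 14.5 years

Here r = 1.17 and m = 0.16, so r·m = 0.187.
ω = √0.187 = 0.433 per year, hence T = 2π/ω ≈ 14.5 years.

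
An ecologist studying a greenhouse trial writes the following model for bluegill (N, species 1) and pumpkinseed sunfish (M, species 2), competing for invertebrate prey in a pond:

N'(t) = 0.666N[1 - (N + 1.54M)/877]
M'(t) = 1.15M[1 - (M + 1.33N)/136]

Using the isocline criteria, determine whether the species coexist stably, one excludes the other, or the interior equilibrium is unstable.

Compare the nullcline intercepts: K1/α12 = 877/1.54 = 569 > K2 = 136; K2/α21 = 136/1.33 = 102 < K1 = 877.
Since the inequalities point opposite ways, species 1 can invade but species 2 cannot.

species 1 excludes species 2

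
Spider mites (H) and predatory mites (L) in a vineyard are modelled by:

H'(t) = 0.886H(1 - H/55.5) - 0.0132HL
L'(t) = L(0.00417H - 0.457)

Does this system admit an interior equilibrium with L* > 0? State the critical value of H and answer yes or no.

Threshold H = 110; K < 110, so no, the predator goes extinct.

The predator equation gives dL/dt > 0 only when H > 0.457/0.00417 = 110.
Without the predator, H → K = 55.5. Since 55.5 < 110, the predator cannot invade.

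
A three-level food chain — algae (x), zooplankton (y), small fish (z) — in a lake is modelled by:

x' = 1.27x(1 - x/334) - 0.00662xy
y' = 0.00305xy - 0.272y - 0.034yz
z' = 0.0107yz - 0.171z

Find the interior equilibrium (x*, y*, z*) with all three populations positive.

x* ≈ 306, y* ≈ 16, z* ≈ 19.5

From dz/dt = 0: 0.0107y* = 0.171, so y* = 16.
From dx/dt = 0: 1.27(1 - x*/334) = 0.00662·16, giving x* = 334·(1 - 0.0833) = 306.
From dy/dt = 0: 0.00305·306 - 0.272 = 0.034z*, so z* = 0.662/0.034 = 19.5.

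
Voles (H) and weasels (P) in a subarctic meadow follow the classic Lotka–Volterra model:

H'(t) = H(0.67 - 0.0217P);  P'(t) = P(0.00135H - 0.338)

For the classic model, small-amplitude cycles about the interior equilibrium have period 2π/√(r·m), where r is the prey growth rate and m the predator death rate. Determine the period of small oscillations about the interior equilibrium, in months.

T ≈ 13.2 months

Here r = 0.67 and m = 0.338, so r·m = 0.226.
ω = √0.226 = 0.476 per month, hence T = 2π/ω ≈ 13.2 months.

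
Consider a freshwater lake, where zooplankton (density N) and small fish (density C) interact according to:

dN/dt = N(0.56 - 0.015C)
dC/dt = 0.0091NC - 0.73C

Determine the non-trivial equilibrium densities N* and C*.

Set dC/dt = 0 with C > 0: 0.0091N - 0.73 = 0, so N* = 0.73/0.0091 = 80.2.
Set dN/dt = 0 with N > 0: 0.56 - 0.015C = 0, so C* = 0.56/0.015 = 37.3.

N* ≈ 80.2, C* ≈ 37.3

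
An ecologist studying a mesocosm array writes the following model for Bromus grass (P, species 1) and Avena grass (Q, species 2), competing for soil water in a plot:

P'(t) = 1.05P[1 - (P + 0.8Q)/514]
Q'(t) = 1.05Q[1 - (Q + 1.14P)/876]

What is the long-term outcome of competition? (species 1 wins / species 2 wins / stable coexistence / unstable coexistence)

Compare the nullcline intercepts: K1/α12 = 514/0.8 = 642 < K2 = 876; K2/α21 = 876/1.14 = 768 > K1 = 514.
Since the inequalities point opposite ways, species 2 can invade but species 1 cannot.

species 2 excludes species 1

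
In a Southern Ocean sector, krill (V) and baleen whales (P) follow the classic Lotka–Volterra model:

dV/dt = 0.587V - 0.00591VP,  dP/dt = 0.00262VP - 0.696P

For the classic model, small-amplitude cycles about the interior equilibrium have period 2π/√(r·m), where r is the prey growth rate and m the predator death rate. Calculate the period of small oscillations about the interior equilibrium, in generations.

T ≈ 9.83 generations

Here r = 0.587 and m = 0.696, so r·m = 0.409.
ω = √0.409 = 0.639 per generation, hence T = 2π/ω ≈ 9.83 generations.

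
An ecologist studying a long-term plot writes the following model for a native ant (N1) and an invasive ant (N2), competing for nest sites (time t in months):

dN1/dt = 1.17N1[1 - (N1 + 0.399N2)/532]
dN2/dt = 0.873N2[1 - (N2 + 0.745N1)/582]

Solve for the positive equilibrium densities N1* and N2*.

N1* ≈ 427, N2* ≈ 264

Setting both brackets to zero gives the nullclines N1 + 0.399N2 = 532 and 0.745N1 + N2 = 582.
Substituting N2 = 582 - 0.745N1 into the first: N1(1 - 0.399·0.745) = 532 - 0.399·582.
So N1* = 300/0.703 = 427, and then N2* = 582 - 0.745·427 = 264.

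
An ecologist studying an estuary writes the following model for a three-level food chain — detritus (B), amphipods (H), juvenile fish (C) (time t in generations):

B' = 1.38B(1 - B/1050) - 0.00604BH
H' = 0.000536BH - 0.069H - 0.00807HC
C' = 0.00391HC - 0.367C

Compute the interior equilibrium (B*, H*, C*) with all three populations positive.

B* ≈ 619, H* ≈ 93.9, C* ≈ 32.5

From dC/dt = 0: 0.00391H* = 0.367, so H* = 93.9.
From dB/dt = 0: 1.38(1 - B*/1050) = 0.00604·93.9, giving B* = 1050·(1 - 0.411) = 619.
From dH/dt = 0: 0.000536·619 - 0.069 = 0.00807C*, so C* = 0.263/0.00807 = 32.5.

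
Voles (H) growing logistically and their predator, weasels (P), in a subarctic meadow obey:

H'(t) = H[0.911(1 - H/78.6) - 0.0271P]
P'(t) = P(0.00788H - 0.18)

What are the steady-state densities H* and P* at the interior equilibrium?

From dP/dt = 0 with P > 0: 0.00788H* = 0.18, so H* = 22.8.
Substitute into dH/dt = 0: 0.911(1 - 22.8/78.6) = 0.0271P*.
The bracket is 0.709, giving P* = 0.646/0.0271 = 23.8.

H* ≈ 22.8, P* ≈ 23.8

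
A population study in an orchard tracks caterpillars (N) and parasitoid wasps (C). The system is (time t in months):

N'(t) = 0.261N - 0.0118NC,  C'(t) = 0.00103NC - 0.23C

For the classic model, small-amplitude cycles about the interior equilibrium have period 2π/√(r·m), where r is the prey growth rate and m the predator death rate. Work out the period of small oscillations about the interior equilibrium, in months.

T ≈ 25.6 months

Here r = 0.261 and m = 0.23, so r·m = 0.06.
ω = √0.06 = 0.245 per month, hence T = 2π/ω ≈ 25.6 months.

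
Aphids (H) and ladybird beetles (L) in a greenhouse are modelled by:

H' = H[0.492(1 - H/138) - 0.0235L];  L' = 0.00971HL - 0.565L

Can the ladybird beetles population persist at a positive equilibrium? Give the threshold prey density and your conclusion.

The predator equation gives dL/dt > 0 only when H > 0.565/0.00971 = 58.2.
Without the predator, H → K = 138. Since 138 > 58.2, the predator can invade and persist.

Threshold H = 58.2; K > 58.2, so yes, the predator persists.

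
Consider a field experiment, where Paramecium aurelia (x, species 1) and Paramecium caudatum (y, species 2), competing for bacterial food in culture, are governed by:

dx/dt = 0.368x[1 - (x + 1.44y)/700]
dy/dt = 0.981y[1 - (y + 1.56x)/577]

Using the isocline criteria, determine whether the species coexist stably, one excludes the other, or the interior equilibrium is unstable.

Compare the nullcline intercepts: K1/α12 = 700/1.44 = 486 < K2 = 577; K2/α21 = 577/1.56 = 370 < K1 = 700.
Since both are reversed, neither can invade when rare; the interior point is a saddle.

unstable coexistence (outcome depends on initial conditions)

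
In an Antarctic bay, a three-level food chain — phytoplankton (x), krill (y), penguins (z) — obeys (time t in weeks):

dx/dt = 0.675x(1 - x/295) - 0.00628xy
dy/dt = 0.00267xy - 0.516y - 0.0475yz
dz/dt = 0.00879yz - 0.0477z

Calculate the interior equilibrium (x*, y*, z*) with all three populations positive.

From dz/dt = 0: 0.00879y* = 0.0477, so y* = 5.43.
From dx/dt = 0: 0.675(1 - x*/295) = 0.00628·5.43, giving x* = 295·(1 - 0.0505) = 280.
From dy/dt = 0: 0.00267·280 - 0.516 = 0.0475z*, so z* = 0.232/0.0475 = 4.88.

x* ≈ 280, y* ≈ 5.43, z* ≈ 4.88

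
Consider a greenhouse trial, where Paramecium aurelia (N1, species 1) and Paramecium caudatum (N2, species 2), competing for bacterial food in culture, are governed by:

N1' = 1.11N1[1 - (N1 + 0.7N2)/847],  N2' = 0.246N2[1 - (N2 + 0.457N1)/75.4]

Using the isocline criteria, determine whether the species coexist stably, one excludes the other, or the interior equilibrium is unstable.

species 1 excludes species 2

Compare the nullcline intercepts: K1/α12 = 847/0.7 = 1210 > K2 = 75.4; K2/α21 = 75.4/0.457 = 165 < K1 = 847.
Since the inequalities point opposite ways, species 1 can invade but species 2 cannot.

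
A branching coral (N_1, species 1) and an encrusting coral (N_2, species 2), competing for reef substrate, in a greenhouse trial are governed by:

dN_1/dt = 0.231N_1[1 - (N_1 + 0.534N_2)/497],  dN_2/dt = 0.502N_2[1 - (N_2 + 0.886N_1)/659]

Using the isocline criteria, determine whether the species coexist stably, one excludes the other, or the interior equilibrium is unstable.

stable coexistence

Compare the nullcline intercepts: K1/α12 = 497/0.534 = 931 > K2 = 659; K2/α21 = 659/0.886 = 744 > K1 = 497.
Since both inequalities hold, each species can invade when rare, so the interior equilibrium is stable.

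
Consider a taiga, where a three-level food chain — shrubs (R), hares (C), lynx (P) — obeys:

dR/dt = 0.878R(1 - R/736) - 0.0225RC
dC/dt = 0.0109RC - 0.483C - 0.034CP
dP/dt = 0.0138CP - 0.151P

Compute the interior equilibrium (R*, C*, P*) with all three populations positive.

From dP/dt = 0: 0.0138C* = 0.151, so C* = 10.9.
From dR/dt = 0: 0.878(1 - R*/736) = 0.0225·10.9, giving R* = 736·(1 - 0.28) = 530.
From dC/dt = 0: 0.0109·530 - 0.483 = 0.034P*, so P* = 5.29/0.034 = 156.

R* ≈ 530, C* ≈ 10.9, P* ≈ 156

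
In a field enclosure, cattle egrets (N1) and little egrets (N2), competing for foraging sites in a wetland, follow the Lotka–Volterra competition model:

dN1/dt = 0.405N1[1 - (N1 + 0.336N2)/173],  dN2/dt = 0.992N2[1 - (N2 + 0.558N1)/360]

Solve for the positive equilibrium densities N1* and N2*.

N1* ≈ 64, N2* ≈ 324

Setting both brackets to zero gives the nullclines N1 + 0.336N2 = 173 and 0.558N1 + N2 = 360.
Substituting N2 = 360 - 0.558N1 into the first: N1(1 - 0.336·0.558) = 173 - 0.336·360.
So N1* = 52/0.813 = 64, and then N2* = 360 - 0.558·64 = 324.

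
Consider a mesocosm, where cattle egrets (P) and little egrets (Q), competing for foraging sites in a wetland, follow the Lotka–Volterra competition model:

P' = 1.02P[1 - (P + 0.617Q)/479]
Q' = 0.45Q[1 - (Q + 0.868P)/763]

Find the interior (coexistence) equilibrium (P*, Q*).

P* ≈ 17.7, Q* ≈ 748

Setting both brackets to zero gives the nullclines P + 0.617Q = 479 and 0.868P + Q = 763.
Substituting Q = 763 - 0.868P into the first: P(1 - 0.617·0.868) = 479 - 0.617·763.
So P* = 8.23/0.464 = 17.7, and then Q* = 763 - 0.868·17.7 = 748.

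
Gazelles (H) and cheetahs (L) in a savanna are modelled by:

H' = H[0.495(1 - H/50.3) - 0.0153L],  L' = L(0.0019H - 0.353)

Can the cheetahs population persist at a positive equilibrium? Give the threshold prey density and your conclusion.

The predator equation gives dL/dt > 0 only when H > 0.353/0.0019 = 186.
Without the predator, H → K = 50.3. Since 50.3 < 186, the predator cannot invade.

Threshold H = 186; K < 186, so no, the predator goes extinct.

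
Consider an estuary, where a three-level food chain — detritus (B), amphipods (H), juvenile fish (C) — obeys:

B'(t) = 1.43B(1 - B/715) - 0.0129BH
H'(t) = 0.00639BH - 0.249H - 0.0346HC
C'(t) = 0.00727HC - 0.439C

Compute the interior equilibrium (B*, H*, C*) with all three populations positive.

B* ≈ 326, H* ≈ 60.4, C* ≈ 52.9

From dC/dt = 0: 0.00727H* = 0.439, so H* = 60.4.
From dB/dt = 0: 1.43(1 - B*/715) = 0.0129·60.4, giving B* = 715·(1 - 0.545) = 326.
From dH/dt = 0: 0.00639·326 - 0.249 = 0.0346C*, so C* = 1.83/0.0346 = 52.9.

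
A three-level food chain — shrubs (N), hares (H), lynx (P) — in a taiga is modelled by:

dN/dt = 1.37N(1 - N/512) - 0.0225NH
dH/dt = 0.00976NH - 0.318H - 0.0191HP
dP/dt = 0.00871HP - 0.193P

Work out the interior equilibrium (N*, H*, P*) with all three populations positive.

From dP/dt = 0: 0.00871H* = 0.193, so H* = 22.2.
From dN/dt = 0: 1.37(1 - N*/512) = 0.0225·22.2, giving N* = 512·(1 - 0.364) = 326.
From dH/dt = 0: 0.00976·326 - 0.318 = 0.0191P*, so P* = 2.86/0.0191 = 150.

N* ≈ 326, H* ≈ 22.2, P* ≈ 150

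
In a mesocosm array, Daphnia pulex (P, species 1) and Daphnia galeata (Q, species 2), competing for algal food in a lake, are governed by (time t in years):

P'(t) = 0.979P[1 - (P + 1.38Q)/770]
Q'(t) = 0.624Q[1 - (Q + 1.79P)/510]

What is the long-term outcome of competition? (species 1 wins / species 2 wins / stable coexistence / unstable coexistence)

Compare the nullcline intercepts: K1/α12 = 770/1.38 = 558 > K2 = 510; K2/α21 = 510/1.79 = 285 < K1 = 770.
Since the inequalities point opposite ways, species 1 can invade but species 2 cannot.

species 1 excludes species 2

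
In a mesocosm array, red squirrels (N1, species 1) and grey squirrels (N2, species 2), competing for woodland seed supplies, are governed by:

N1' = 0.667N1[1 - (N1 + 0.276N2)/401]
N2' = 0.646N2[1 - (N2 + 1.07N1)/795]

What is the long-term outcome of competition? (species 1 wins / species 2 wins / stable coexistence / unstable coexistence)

stable coexistence

Compare the nullcline intercepts: K1/α12 = 401/0.276 = 1450 > K2 = 795; K2/α21 = 795/1.07 = 743 > K1 = 401.
Since both inequalities hold, each species can invade when rare, so the interior equilibrium is stable.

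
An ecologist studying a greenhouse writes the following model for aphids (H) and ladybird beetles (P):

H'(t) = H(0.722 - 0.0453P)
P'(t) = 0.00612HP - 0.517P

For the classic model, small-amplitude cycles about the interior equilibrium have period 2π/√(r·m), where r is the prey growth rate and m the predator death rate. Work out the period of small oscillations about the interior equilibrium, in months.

T ≈ 10.3 months

Here r = 0.722 and m = 0.517, so r·m = 0.373.
ω = √0.373 = 0.611 per month, hence T = 2π/ω ≈ 10.3 months.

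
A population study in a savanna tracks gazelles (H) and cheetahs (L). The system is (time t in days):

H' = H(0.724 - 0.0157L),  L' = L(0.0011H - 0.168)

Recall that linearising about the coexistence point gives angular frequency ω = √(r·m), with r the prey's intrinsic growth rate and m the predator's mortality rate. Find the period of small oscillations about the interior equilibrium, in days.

T ≈ 18 days

Here r = 0.724 and m = 0.168, so r·m = 0.122.
ω = √0.122 = 0.349 per day, hence T = 2π/ω ≈ 18 days.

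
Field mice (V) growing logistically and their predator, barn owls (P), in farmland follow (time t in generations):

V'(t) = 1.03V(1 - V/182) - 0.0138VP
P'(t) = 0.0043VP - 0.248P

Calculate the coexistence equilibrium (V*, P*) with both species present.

V* ≈ 57.7, P* ≈ 51

From dP/dt = 0 with P > 0: 0.0043V* = 0.248, so V* = 57.7.
Substitute into dV/dt = 0: 1.03(1 - 57.7/182) = 0.0138P*.
The bracket is 0.683, giving P* = 0.704/0.0138 = 51.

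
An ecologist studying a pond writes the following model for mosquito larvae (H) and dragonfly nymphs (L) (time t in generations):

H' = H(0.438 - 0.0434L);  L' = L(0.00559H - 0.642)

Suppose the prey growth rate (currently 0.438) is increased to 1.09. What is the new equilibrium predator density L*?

At the interior fixed point, setting dH/dt = 0 with H > 0 fixes L* = (prey growth rate)/(HL coefficient) — independent of the other coefficients.
With the change, L* = 1.09/0.0434 = 25.1; it rises from 10.1.

L* ≈ 25.1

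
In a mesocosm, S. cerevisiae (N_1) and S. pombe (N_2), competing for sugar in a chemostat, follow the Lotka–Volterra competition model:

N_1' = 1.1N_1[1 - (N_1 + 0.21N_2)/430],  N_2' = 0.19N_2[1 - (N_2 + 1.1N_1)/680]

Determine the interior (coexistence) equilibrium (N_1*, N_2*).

Setting both brackets to zero gives the nullclines N_1 + 0.21N_2 = 430 and 1.1N_1 + N_2 = 680.
Substituting N_2 = 680 - 1.1N_1 into the first: N_1(1 - 0.21·1.1) = 430 - 0.21·680.
So N_1* = 287/0.769 = 373, and then N_2* = 680 - 1.1·373 = 269.

N_1* ≈ 373, N_2* ≈ 269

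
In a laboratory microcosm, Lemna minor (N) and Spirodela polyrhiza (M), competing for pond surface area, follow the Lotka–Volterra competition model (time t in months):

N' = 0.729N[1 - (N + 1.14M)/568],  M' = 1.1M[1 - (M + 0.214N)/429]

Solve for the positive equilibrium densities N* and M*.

N* ≈ 104, M* ≈ 407

Setting both brackets to zero gives the nullclines N + 1.14M = 568 and 0.214N + M = 429.
Substituting M = 429 - 0.214N into the first: N(1 - 1.14·0.214) = 568 - 1.14·429.
So N* = 78.9/0.756 = 104, and then M* = 429 - 0.214·104 = 407.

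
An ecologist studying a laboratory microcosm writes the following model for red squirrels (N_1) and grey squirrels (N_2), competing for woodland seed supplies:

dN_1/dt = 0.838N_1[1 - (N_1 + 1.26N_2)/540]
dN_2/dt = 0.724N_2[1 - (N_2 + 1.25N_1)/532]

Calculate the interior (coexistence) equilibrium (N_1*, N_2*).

N_1* ≈ 227, N_2* ≈ 249

Setting both brackets to zero gives the nullclines N_1 + 1.26N_2 = 540 and 1.25N_1 + N_2 = 532.
Substituting N_2 = 532 - 1.25N_1 into the first: N_1(1 - 1.26·1.25) = 540 - 1.26·532.
So N_1* = -130/-0.575 = 227, and then N_2* = 532 - 1.25·227 = 249.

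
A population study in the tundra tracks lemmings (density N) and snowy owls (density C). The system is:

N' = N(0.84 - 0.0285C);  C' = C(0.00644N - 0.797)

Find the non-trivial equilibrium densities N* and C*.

N* ≈ 124, C* ≈ 29.5

Set dC/dt = 0 with C > 0: 0.00644N - 0.797 = 0, so N* = 0.797/0.00644 = 124.
Set dN/dt = 0 with N > 0: 0.84 - 0.0285C = 0, so C* = 0.84/0.0285 = 29.5.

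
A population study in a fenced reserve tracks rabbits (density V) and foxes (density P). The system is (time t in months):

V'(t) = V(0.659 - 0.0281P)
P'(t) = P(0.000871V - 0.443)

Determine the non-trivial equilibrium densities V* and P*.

Set dP/dt = 0 with P > 0: 0.000871V - 0.443 = 0, so V* = 0.443/0.000871 = 509.
Set dV/dt = 0 with V > 0: 0.659 - 0.0281P = 0, so P* = 0.659/0.0281 = 23.5.

V* ≈ 509, P* ≈ 23.5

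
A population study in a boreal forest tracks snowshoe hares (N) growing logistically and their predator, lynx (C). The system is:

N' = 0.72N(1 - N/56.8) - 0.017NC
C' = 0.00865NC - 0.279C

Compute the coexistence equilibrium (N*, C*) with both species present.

From dC/dt = 0 with C > 0: 0.00865N* = 0.279, so N* = 32.3.
Substitute into dN/dt = 0: 0.72(1 - 32.3/56.8) = 0.017C*.
The bracket is 0.432, giving C* = 0.311/0.017 = 18.3.

N* ≈ 32.3, C* ≈ 18.3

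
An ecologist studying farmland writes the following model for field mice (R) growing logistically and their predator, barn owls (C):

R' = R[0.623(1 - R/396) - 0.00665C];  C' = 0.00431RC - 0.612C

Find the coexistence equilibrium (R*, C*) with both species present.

R* ≈ 142, C* ≈ 60.1

From dC/dt = 0 with C > 0: 0.00431R* = 0.612, so R* = 142.
Substitute into dR/dt = 0: 0.623(1 - 142/396) = 0.00665C*.
The bracket is 0.641, giving C* = 0.4/0.00665 = 60.1.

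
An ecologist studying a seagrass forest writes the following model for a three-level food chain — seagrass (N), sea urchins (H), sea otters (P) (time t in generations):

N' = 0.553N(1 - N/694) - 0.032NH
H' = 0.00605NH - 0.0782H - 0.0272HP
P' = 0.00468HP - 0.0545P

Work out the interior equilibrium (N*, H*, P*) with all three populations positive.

N* ≈ 226, H* ≈ 11.6, P* ≈ 47.5

From dP/dt = 0: 0.00468H* = 0.0545, so H* = 11.6.
From dN/dt = 0: 0.553(1 - N*/694) = 0.032·11.6, giving N* = 694·(1 - 0.674) = 226.
From dH/dt = 0: 0.00605·226 - 0.0782 = 0.0272P*, so P* = 1.29/0.0272 = 47.5.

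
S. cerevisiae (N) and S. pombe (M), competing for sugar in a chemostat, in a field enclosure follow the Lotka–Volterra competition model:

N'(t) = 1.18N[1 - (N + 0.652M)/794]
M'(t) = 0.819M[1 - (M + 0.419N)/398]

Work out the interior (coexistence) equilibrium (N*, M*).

N* ≈ 735, M* ≈ 89.9

Setting both brackets to zero gives the nullclines N + 0.652M = 794 and 0.419N + M = 398.
Substituting M = 398 - 0.419N into the first: N(1 - 0.652·0.419) = 794 - 0.652·398.
So N* = 535/0.727 = 735, and then M* = 398 - 0.419·735 = 89.9.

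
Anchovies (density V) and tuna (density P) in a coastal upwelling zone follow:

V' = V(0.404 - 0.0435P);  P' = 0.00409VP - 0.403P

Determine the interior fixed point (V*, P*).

V* ≈ 98.5, P* ≈ 9.29

Set dP/dt = 0 with P > 0: 0.00409V - 0.403 = 0, so V* = 0.403/0.00409 = 98.5.
Set dV/dt = 0 with V > 0: 0.404 - 0.0435P = 0, so P* = 0.404/0.0435 = 9.29.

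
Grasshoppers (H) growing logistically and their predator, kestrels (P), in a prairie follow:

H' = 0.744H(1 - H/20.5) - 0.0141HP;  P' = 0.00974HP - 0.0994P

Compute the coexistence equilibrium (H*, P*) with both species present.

From dP/dt = 0 with P > 0: 0.00974H* = 0.0994, so H* = 10.2.
Substitute into dH/dt = 0: 0.744(1 - 10.2/20.5) = 0.0141P*.
The bracket is 0.502, giving P* = 0.374/0.0141 = 26.5.

H* ≈ 10.2, P* ≈ 26.5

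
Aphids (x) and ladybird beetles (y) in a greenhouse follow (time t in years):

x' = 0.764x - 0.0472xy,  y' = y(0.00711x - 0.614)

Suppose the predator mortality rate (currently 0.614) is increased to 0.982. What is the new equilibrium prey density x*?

x* ≈ 138

At the interior fixed point, setting dy/dt = 0 with y > 0 fixes x* = (predator death rate)/(xy coefficient) — independent of the other coefficients.
With the change, x* = 0.982/0.00711 = 138; it rises from 86.4.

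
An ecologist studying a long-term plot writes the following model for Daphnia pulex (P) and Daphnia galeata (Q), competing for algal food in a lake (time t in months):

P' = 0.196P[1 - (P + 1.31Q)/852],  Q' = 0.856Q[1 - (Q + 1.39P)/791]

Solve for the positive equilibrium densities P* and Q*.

Setting both brackets to zero gives the nullclines P + 1.31Q = 852 and 1.39P + Q = 791.
Substituting Q = 791 - 1.39P into the first: P(1 - 1.31·1.39) = 852 - 1.31·791.
So P* = -184/-0.821 = 224, and then Q* = 791 - 1.39·224 = 479.

P* ≈ 224, Q* ≈ 479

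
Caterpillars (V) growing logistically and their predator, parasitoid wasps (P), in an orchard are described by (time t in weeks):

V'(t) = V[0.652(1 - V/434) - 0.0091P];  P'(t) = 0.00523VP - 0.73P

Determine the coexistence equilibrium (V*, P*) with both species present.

V* ≈ 140, P* ≈ 48.6

From dP/dt = 0 with P > 0: 0.00523V* = 0.73, so V* = 140.
Substitute into dV/dt = 0: 0.652(1 - 140/434) = 0.0091P*.
The bracket is 0.678, giving P* = 0.442/0.0091 = 48.6.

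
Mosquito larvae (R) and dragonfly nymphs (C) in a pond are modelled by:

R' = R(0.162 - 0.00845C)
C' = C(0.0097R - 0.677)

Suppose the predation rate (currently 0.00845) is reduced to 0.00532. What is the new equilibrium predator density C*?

C* ≈ 30.5

At the interior fixed point, setting dR/dt = 0 with R > 0 fixes C* = (prey growth rate)/(RC coefficient) — independent of the other coefficients.
With the change, C* = 0.162/0.00532 = 30.5; it rises from 19.2.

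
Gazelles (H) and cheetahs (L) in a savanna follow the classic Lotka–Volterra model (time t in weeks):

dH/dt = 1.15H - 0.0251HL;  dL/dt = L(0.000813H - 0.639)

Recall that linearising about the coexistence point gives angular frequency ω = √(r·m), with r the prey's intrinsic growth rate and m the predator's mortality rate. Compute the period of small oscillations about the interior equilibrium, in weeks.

T ≈ 7.33 weeks

Here r = 1.15 and m = 0.639, so r·m = 0.735.
ω = √0.735 = 0.857 per week, hence T = 2π/ω ≈ 7.33 weeks.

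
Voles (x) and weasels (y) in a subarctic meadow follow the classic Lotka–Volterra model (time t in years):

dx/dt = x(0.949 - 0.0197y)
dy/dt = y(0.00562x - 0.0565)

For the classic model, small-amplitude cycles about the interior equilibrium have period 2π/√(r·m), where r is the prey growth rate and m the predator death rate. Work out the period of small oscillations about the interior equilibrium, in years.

Here r = 0.949 and m = 0.0565, so r·m = 0.0536.
ω = √0.0536 = 0.232 per year, hence T = 2π/ω ≈ 27.1 years.

T ≈ 27.1 years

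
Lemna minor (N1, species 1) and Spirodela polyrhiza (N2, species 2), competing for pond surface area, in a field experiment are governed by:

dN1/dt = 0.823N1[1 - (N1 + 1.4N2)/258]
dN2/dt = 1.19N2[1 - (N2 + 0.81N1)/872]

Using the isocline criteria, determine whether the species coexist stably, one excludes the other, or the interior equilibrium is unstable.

species 2 excludes species 1

Compare the nullcline intercepts: K1/α12 = 258/1.4 = 184 < K2 = 872; K2/α21 = 872/0.81 = 1080 > K1 = 258.
Since the inequalities point opposite ways, species 2 can invade but species 1 cannot.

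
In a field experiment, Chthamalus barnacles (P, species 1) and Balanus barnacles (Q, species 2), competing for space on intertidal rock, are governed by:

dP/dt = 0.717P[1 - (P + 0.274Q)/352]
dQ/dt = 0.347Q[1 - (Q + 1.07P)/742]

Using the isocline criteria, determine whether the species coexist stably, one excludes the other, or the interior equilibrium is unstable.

stable coexistence

Compare the nullcline intercepts: K1/α12 = 352/0.274 = 1280 > K2 = 742; K2/α21 = 742/1.07 = 693 > K1 = 352.
Since both inequalities hold, each species can invade when rare, so the interior equilibrium is stable.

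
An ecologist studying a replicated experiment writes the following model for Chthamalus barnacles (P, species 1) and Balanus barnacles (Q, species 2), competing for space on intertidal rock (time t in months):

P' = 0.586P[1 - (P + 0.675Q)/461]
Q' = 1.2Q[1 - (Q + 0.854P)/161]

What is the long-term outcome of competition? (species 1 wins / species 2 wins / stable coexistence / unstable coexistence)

species 1 excludes species 2

Compare the nullcline intercepts: K1/α12 = 461/0.675 = 683 > K2 = 161; K2/α21 = 161/0.854 = 189 < K1 = 461.
Since the inequalities point opposite ways, species 1 can invade but species 2 cannot.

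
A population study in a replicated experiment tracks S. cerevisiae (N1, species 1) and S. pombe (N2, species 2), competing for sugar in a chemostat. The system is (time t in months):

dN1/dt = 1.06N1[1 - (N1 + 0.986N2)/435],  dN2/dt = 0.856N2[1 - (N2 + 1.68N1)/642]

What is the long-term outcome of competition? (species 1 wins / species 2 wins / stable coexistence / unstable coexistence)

unstable coexistence (outcome depends on initial conditions)

Compare the nullcline intercepts: K1/α12 = 435/0.986 = 441 < K2 = 642; K2/α21 = 642/1.68 = 382 < K1 = 435.
Since both are reversed, neither can invade when rare; the interior point is a saddle.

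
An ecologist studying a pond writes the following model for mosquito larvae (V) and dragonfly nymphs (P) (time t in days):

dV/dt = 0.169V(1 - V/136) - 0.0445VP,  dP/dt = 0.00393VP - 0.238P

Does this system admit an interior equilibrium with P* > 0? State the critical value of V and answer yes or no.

The predator equation gives dP/dt > 0 only when V > 0.238/0.00393 = 60.6.
Without the predator, V → K = 136. Since 136 > 60.6, the predator can invade and persist.

Threshold V = 60.6; K > 60.6, so yes, the predator persists.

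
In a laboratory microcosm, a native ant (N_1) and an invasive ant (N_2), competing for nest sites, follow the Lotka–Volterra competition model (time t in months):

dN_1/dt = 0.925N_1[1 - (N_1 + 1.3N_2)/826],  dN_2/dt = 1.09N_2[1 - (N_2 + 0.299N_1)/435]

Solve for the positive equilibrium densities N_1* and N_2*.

N_1* ≈ 426, N_2* ≈ 308

Setting both brackets to zero gives the nullclines N_1 + 1.3N_2 = 826 and 0.299N_1 + N_2 = 435.
Substituting N_2 = 435 - 0.299N_1 into the first: N_1(1 - 1.3·0.299) = 826 - 1.3·435.
So N_1* = 260/0.611 = 426, and then N_2* = 435 - 0.299·426 = 308.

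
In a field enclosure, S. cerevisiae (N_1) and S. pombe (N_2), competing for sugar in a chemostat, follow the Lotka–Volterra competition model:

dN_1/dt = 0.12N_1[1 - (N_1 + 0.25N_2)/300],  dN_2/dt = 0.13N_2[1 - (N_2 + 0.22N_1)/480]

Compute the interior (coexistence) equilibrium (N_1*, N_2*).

Setting both brackets to zero gives the nullclines N_1 + 0.25N_2 = 300 and 0.22N_1 + N_2 = 480.
Substituting N_2 = 480 - 0.22N_1 into the first: N_1(1 - 0.25·0.22) = 300 - 0.25·480.
So N_1* = 180/0.945 = 190, and then N_2* = 480 - 0.22·190 = 438.

N_1* ≈ 190, N_2* ≈ 438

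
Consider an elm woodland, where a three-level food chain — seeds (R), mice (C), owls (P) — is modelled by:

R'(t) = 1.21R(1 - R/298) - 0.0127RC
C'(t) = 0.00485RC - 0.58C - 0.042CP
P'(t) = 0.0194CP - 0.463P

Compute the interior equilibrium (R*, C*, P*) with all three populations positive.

From dP/dt = 0: 0.0194C* = 0.463, so C* = 23.9.
From dR/dt = 0: 1.21(1 - R*/298) = 0.0127·23.9, giving R* = 298·(1 - 0.25) = 223.
From dC/dt = 0: 0.00485·223 - 0.58 = 0.042P*, so P* = 0.503/0.042 = 12.

R* ≈ 223, C* ≈ 23.9, P* ≈ 12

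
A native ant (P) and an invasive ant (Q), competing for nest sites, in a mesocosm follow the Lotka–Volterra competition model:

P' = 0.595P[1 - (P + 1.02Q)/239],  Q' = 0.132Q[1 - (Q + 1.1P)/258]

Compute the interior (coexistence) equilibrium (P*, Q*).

Setting both brackets to zero gives the nullclines P + 1.02Q = 239 and 1.1P + Q = 258.
Substituting Q = 258 - 1.1P into the first: P(1 - 1.02·1.1) = 239 - 1.02·258.
So P* = -24.2/-0.122 = 198, and then Q* = 258 - 1.1·198 = 40.2.

P* ≈ 198, Q* ≈ 40.2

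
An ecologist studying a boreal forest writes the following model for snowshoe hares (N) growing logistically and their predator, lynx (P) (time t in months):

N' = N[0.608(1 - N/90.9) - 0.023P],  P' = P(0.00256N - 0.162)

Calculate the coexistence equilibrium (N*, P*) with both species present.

N* ≈ 63.3, P* ≈ 8.03

From dP/dt = 0 with P > 0: 0.00256N* = 0.162, so N* = 63.3.
Substitute into dN/dt = 0: 0.608(1 - 63.3/90.9) = 0.023P*.
The bracket is 0.304, giving P* = 0.185/0.023 = 8.03.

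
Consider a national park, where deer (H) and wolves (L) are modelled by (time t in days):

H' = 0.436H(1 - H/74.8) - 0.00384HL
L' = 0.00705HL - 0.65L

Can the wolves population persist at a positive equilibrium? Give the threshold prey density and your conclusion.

The predator equation gives dL/dt > 0 only when H > 0.65/0.00705 = 92.2.
Without the predator, H → K = 74.8. Since 74.8 < 92.2, the predator cannot invade.

Threshold H = 92.2; K < 92.2, so no, the predator goes extinct.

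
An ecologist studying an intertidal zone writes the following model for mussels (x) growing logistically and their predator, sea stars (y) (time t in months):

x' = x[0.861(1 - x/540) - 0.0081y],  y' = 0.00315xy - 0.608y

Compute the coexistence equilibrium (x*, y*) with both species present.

From dy/dt = 0 with y > 0: 0.00315x* = 0.608, so x* = 193.
Substitute into dx/dt = 0: 0.861(1 - 193/540) = 0.0081y*.
The bracket is 0.643, giving y* = 0.553/0.0081 = 68.3.

x* ≈ 193, y* ≈ 68.3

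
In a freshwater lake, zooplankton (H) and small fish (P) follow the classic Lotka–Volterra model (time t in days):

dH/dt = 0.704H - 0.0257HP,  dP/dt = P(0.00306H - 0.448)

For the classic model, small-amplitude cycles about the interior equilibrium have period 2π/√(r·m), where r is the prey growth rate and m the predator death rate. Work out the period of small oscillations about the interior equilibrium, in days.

T ≈ 11.2 days

Here r = 0.704 and m = 0.448, so r·m = 0.315.
ω = √0.315 = 0.562 per day, hence T = 2π/ω ≈ 11.2 days.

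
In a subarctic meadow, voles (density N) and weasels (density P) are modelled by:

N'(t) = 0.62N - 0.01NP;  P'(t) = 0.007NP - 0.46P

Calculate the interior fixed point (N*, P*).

N* ≈ 65.7, P* ≈ 62

Set dP/dt = 0 with P > 0: 0.007N - 0.46 = 0, so N* = 0.46/0.007 = 65.7.
Set dN/dt = 0 with N > 0: 0.62 - 0.01P = 0, so P* = 0.62/0.01 = 62.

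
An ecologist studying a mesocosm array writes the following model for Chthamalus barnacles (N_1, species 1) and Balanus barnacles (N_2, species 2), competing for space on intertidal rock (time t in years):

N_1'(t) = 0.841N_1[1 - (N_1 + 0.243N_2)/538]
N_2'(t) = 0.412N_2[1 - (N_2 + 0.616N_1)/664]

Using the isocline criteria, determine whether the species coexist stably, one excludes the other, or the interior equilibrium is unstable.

stable coexistence

Compare the nullcline intercepts: K1/α12 = 538/0.243 = 2210 > K2 = 664; K2/α21 = 664/0.616 = 1080 > K1 = 538.
Since both inequalities hold, each species can invade when rare, so the interior equilibrium is stable.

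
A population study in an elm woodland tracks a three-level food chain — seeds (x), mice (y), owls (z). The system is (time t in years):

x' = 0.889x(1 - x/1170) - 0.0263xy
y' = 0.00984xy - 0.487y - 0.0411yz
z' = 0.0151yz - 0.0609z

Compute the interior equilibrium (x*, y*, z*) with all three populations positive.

x* ≈ 1030, y* ≈ 4.03, z* ≈ 235

From dz/dt = 0: 0.0151y* = 0.0609, so y* = 4.03.
From dx/dt = 0: 0.889(1 - x*/1170) = 0.0263·4.03, giving x* = 1170·(1 - 0.119) = 1030.
From dy/dt = 0: 0.00984·1030 - 0.487 = 0.0411z*, so z* = 9.65/0.0411 = 235.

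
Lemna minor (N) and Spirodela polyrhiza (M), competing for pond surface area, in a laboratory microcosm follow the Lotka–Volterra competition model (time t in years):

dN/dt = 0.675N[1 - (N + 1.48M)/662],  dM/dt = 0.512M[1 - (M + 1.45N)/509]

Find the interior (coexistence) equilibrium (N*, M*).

N* ≈ 79.7, M* ≈ 393

Setting both brackets to zero gives the nullclines N + 1.48M = 662 and 1.45N + M = 509.
Substituting M = 509 - 1.45N into the first: N(1 - 1.48·1.45) = 662 - 1.48·509.
So N* = -91.3/-1.15 = 79.7, and then M* = 509 - 1.45·79.7 = 393.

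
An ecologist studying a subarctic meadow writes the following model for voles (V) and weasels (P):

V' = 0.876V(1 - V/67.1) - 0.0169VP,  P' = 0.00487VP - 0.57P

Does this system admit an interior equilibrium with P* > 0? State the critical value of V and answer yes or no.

The predator equation gives dP/dt > 0 only when V > 0.57/0.00487 = 117.
Without the predator, V → K = 67.1. Since 67.1 < 117, the predator cannot invade.

Threshold V = 117; K < 117, so no, the predator goes extinct.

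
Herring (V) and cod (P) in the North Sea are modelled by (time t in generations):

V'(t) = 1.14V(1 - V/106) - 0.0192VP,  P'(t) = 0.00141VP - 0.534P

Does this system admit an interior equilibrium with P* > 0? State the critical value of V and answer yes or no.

The predator equation gives dP/dt > 0 only when V > 0.534/0.00141 = 379.
Without the predator, V → K = 106. Since 106 < 379, the predator cannot invade.

Threshold V = 379; K < 379, so no, the predator goes extinct.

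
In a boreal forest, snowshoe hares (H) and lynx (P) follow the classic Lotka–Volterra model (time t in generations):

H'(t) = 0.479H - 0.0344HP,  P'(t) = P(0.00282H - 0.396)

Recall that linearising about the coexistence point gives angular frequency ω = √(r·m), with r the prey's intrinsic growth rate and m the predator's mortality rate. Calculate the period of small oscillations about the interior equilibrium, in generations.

Here r = 0.479 and m = 0.396, so r·m = 0.19.
ω = √0.19 = 0.436 per generation, hence T = 2π/ω ≈ 14.4 generations.

T ≈ 14.4 generations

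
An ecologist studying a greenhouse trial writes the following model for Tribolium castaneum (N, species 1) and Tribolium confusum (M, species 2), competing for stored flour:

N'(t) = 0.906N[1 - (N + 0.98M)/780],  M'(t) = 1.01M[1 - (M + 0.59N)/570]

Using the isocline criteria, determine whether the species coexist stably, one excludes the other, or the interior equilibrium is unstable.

Compare the nullcline intercepts: K1/α12 = 780/0.98 = 796 > K2 = 570; K2/α21 = 570/0.59 = 966 > K1 = 780.
Since both inequalities hold, each species can invade when rare, so the interior equilibrium is stable.

stable coexistence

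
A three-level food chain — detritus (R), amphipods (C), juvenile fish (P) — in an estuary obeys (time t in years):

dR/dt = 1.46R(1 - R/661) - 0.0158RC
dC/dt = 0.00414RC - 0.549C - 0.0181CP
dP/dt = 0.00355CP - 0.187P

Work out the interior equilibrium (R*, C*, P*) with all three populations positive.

From dP/dt = 0: 0.00355C* = 0.187, so C* = 52.7.
From dR/dt = 0: 1.46(1 - R*/661) = 0.0158·52.7, giving R* = 661·(1 - 0.57) = 284.
From dC/dt = 0: 0.00414·284 - 0.549 = 0.0181P*, so P* = 0.628/0.0181 = 34.7.

R* ≈ 284, C* ≈ 52.7, P* ≈ 34.7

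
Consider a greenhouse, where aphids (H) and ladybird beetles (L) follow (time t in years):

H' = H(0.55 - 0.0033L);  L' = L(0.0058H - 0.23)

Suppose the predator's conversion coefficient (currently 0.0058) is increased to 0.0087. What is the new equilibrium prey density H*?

H* ≈ 26.4

At the interior fixed point, setting dL/dt = 0 with L > 0 fixes H* = (predator death rate)/(HL coefficient) — independent of the other coefficients.
With the change, H* = 0.23/0.0087 = 26.4; it falls from 39.7.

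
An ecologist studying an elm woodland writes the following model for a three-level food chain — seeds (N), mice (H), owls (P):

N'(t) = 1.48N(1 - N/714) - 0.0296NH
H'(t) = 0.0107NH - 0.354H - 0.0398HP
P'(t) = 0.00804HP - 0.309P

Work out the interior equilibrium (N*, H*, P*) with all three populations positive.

N* ≈ 165, H* ≈ 38.4, P* ≈ 35.5

From dP/dt = 0: 0.00804H* = 0.309, so H* = 38.4.
From dN/dt = 0: 1.48(1 - N*/714) = 0.0296·38.4, giving N* = 714·(1 - 0.769) = 165.
From dH/dt = 0: 0.0107·165 - 0.354 = 0.0398P*, so P* = 1.41/0.0398 = 35.5.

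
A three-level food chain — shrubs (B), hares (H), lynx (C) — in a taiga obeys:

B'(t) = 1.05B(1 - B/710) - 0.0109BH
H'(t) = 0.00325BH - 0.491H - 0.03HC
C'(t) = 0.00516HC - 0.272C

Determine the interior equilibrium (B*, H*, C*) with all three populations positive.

B* ≈ 321, H* ≈ 52.7, C* ≈ 18.5

From dC/dt = 0: 0.00516H* = 0.272, so H* = 52.7.
From dB/dt = 0: 1.05(1 - B*/710) = 0.0109·52.7, giving B* = 710·(1 - 0.547) = 321.
From dH/dt = 0: 0.00325·321 - 0.491 = 0.03C*, so C* = 0.554/0.03 = 18.5.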